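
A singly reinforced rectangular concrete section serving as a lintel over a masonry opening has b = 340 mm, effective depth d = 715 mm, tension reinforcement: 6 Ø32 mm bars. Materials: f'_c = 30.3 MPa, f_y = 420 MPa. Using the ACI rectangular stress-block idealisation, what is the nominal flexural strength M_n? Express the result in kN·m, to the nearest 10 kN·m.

M_n ≈ 1210 kN·m

A_s = 6 × 804 = 4824 mm².
T = A_s f_y = 4824 × 420 = 2026080 N = 2026.08 kN.
From C = T: a = T/(0.85 f'_c b) = 2026080/(0.85 × 30.3 × 340) = 231.37 mm.
M_n = T(d − a/2) = 2026.08 kN × (715 − 115.685) mm = 1214.26 kN·m.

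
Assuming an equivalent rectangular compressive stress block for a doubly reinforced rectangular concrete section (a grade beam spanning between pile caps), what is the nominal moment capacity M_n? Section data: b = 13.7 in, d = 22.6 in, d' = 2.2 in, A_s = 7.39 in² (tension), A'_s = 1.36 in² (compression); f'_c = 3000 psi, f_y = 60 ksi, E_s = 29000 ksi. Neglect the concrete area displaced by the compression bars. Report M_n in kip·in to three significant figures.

M_n ≈ 7970 kip·in

Assume both steels yield.
a = (A_s − A'_s) f_y/(0.85 f'_c b) = (7.39 − 1.36) × 60/(0.85 × 3 × 13.7) = 10.356 in.
c = a/β₁ = 10.356/0.85 = 12.184 in; ε'_s = 0.003(c − d')/c = 0.0025 ≥ ε_y = 0.0021, so the compression steel yields.
M_n = (A_s − A'_s) f_y (d − a/2) + A'_s f_y (d − d') = 361.8 × (22.6 − 5.178) + 81.6 × (22.6 − 2.2) = 6303.3 + 1664.6 = 7967.9 kip·in.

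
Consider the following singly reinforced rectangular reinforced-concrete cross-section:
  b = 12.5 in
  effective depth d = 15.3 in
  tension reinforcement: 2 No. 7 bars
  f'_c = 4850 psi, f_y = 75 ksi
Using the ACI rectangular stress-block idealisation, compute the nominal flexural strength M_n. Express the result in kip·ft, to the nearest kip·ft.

M_n ≈ 108 kip·ft

A_s = 2 × 0.6 = 1.2 in².
T = A_s f_y = 1.2 × 75 = 90 kips.
a = T/(0.85 f'_c b) = 90/(0.85 × 4.85 × 12.5) = 1.747 in.
M_n = T(d − a/2) = 90 × (15.3 − 0.8735) = 1298.4 kip·in = 1298.4/12 = 108.20 kip·ft.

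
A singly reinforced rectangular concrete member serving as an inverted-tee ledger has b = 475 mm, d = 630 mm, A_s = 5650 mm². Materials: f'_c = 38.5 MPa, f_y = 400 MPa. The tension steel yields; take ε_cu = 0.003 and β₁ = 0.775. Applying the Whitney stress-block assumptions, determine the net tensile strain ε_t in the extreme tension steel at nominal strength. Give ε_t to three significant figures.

a = A_s f_y/(0.85 f'_c b) = 145.39 mm.
β₁ = 0.775, so c = a/β₁ = 145.39/0.775 = 187.60 mm.
From the linear strain diagram with ε_cu = 0.003: ε_t = 0.003 (d − c)/c = 0.003 × (630 − 187.60)/187.60 = 0.00707.
Since ε_t ≥ 0.005, the section is tension-controlled.

ε_t ≈ 0.00707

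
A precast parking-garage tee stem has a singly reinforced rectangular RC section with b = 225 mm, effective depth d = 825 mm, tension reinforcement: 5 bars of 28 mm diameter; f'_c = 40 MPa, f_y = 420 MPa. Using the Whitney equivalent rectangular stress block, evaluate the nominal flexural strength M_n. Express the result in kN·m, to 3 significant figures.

A_s = 5 × 616 = 3080 mm².
T = A_s f_y = 3080 × 420 = 1293600 N = 1293.6 kN.
From C = T: a = T/(0.85 f'_c b) = 1293600/(0.85 × 40 × 225) = 169.10 mm.
M_n = T(d − a/2) = 1293.6 kN × (825 − 84.55) mm = 957.85 kN·m.

M_n ≈ 958 kN·m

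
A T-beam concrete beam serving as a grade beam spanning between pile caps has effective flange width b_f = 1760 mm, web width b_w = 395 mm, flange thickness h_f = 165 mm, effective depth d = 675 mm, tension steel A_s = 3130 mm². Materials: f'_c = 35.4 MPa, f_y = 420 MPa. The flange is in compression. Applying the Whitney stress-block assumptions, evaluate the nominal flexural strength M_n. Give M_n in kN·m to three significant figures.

M_n ≈ 871 kN·m

Tension: T = A_s f_y = 3130 × 420 = 1314600 N.
Try a within the flange: a = T/(0.85 f'_c b_f) = 1314600/(0.85 × 35.4 × 1760) = 24.82 mm.
Since a = 24.82 ≤ h_f = 165 mm, the stress block lies entirely in the flange; analyse as a rectangular beam of width b_f.
M_n = T(d − a/2) = 1314600 × (675 − 12.41) = 871.04 × 10⁶ N·mm.
M_n = 871.04 kN·m.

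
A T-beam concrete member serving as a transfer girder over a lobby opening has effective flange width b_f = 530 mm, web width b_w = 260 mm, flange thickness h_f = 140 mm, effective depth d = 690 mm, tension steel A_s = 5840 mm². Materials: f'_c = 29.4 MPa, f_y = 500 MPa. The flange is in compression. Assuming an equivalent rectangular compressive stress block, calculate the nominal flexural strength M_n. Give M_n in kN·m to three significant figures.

M_n ≈ 1650 kN·m

Tension: T = A_s f_y = 5840 × 500 = 2920000 N.
Try a within the flange: a = T/(0.85 f'_c b_f) = 2920000/(0.85 × 29.4 × 530) = 220.47 mm.
a = 220.47 > h_f = 140 mm: the block extends into the web. Split into flange-overhang and web parts.
C_f = 0.85 f'_c (b_f − b_w) h_f = 0.85 × 29.4 × (530 − 260) × 140 = 944622 N.
Remaining web compression depth: a_w = (T − C_f)/(0.85 f'_c b_w) = (2920000 − 944622)/(0.85 × 29.4 × 260) = 304.03 mm.
M_n = C_f(d − h_f/2) + (T − C_f)(d − a_w/2) = 944622 × (690 − 70) + 1975378 × (690 − 152.015) = 585.67 + 1062.72 = 1648.39 × 10⁶ N·mm.
M_n = 1648.39 kN·m.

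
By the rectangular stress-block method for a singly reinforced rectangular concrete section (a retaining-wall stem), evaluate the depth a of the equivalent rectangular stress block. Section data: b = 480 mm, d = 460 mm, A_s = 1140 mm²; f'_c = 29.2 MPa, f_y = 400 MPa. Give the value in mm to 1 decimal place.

T = A_s f_y = 1140 × 400 = 456000 N = 456 kN.
Setting C = 0.85 f'_c a b equal to T: a = 456000/(0.85 × 29.2 × 480) = 38.3 mm.

a ≈ 38.3 mm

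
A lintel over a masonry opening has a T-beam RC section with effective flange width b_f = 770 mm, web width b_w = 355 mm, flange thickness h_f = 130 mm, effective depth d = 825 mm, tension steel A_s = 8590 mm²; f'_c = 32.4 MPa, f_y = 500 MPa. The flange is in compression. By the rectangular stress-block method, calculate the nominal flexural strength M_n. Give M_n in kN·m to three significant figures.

Tension: T = A_s f_y = 8590 × 500 = 4295000 N.
Try a within the flange: a = T/(0.85 f'_c b_f) = 4295000/(0.85 × 32.4 × 770) = 202.54 mm.
a = 202.54 > h_f = 130 mm: the block extends into the web. Split into flange-overhang and web parts.
C_f = 0.85 f'_c (b_f − b_w) h_f = 0.85 × 32.4 × (770 − 355) × 130 = 1485783 N.
Remaining web compression depth: a_w = (T − C_f)/(0.85 f'_c b_w) = (4295000 − 1485783)/(0.85 × 32.4 × 355) = 287.34 mm.
M_n = C_f(d − h_f/2) + (T − C_f)(d − a_w/2) = 1485783 × (825 − 65) + 2809217 × (825 − 143.67) = 1129.20 + 1914.00 = 3043.20 × 10⁶ N·mm.
M_n = 3043.20 kN·m.

M_n ≈ 3040 kN·m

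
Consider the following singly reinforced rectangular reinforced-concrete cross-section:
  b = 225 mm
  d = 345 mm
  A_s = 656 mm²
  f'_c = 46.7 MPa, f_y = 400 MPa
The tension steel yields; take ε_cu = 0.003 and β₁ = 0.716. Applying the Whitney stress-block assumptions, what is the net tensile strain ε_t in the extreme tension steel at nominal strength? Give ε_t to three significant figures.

a = A_s f_y/(0.85 f'_c b) = 29.38 mm.
β₁ = 0.716, so c = a/β₁ = 29.38/0.716 = 41.03 mm.
From the linear strain diagram with ε_cu = 0.003: ε_t = 0.003 (d − c)/c = 0.003 × (345 − 41.03)/41.03 = 0.0222.
Since ε_t ≥ 0.005, the section is tension-controlled.

ε_t ≈ 0.0222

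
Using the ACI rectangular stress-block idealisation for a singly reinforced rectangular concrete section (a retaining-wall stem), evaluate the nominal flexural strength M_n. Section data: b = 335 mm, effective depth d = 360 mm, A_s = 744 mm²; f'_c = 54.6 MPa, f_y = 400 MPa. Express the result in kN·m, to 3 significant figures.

T = A_s f_y = 744 × 400 = 297600 N = 297.6 kN.
From C = T: a = T/(0.85 f'_c b) = 297600/(0.85 × 54.6 × 335) = 19.14 mm.
M_n = T(d − a/2) = 297.6 kN × (360 − 9.57) mm = 104.29 kN·m.

M_n ≈ 104 kN·m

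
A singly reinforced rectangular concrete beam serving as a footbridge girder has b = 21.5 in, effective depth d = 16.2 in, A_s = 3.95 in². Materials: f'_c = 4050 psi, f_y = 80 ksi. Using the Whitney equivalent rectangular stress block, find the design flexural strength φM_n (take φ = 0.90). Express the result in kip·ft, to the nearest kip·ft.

T = A_s f_y = 3.95 × 80 = 316 kips.
a = T/(0.85 f'_c b) = 316/(0.85 × 4.05 × 21.5) = 4.269 in.
M_n = T(d − a/2) = 316 × (16.2 − 2.1345) = 4444.7 kip·in = 4444.7/12 = 370.39 kip·ft.
φM_n = 0.90 × 370.39 = 333.35 kip·ft.

φM_n ≈ 333 kip·ft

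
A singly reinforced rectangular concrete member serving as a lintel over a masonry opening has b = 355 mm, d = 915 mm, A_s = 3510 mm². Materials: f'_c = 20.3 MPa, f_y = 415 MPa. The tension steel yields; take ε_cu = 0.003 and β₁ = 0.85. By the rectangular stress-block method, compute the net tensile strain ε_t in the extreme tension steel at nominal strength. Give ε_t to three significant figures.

ε_t ≈ 0.00681

a = A_s f_y/(0.85 f'_c b) = 237.80 mm.
β₁ = 0.85, so c = a/β₁ = 237.80/0.85 = 279.76 mm.
From the linear strain diagram with ε_cu = 0.003: ε_t = 0.003 (d − c)/c = 0.003 × (915 − 279.76)/279.76 = 0.00681.
Since ε_t ≥ 0.005, the section is tension-controlled.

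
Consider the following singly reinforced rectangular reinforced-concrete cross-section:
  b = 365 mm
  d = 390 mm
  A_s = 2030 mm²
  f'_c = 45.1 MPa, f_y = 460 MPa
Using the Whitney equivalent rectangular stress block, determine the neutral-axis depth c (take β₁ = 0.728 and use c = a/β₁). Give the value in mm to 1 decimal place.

c ≈ 91.7 mm

T = A_s f_y = 2030 × 460 = 933800 N = 933.8 kN.
Setting C = 0.85 f'_c a b equal to T: a = 933800/(0.85 × 45.1 × 365) = 66.737 mm.
With β₁ = 0.728, c = a/β₁ = 66.737/0.728 = 91.7 mm.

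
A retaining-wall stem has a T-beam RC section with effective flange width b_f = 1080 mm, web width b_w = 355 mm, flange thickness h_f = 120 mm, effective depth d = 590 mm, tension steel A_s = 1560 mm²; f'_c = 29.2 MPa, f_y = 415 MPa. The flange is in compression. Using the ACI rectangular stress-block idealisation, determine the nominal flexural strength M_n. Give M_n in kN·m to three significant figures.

Tension: T = A_s f_y = 1560 × 415 = 647400 N.
Try a within the flange: a = T/(0.85 f'_c b_f) = 647400/(0.85 × 29.2 × 1080) = 24.15 mm.
Since a = 24.15 ≤ h_f = 120 mm, the stress block lies entirely in the flange; analyse as a rectangular beam of width b_f.
M_n = T(d − a/2) = 647400 × (590 − 12.075) = 374.15 × 10⁶ N·mm.
M_n = 374.15 kN·m.

M_n ≈ 374 kN·m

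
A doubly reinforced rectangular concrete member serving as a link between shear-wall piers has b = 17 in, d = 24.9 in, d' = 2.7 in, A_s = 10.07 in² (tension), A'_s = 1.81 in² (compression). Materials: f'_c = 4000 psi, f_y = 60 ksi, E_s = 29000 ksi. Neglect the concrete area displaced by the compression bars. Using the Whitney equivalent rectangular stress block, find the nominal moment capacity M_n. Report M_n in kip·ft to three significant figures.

M_n ≈ 1050 kip·ft

Assume both steels yield.
a = (A_s − A'_s) f_y/(0.85 f'_c b) = (10.07 − 1.81) × 60/(0.85 × 4 × 17) = 8.574 in.
c = a/β₁ = 8.574/0.85 = 10.087 in; ε'_s = 0.003(c − d')/c = 0.0022 ≥ ε_y = 0.0021, so the compression steel yields.
M_n = (A_s − A'_s) f_y (d − a/2) + A'_s f_y (d − d') = 495.6 × (24.9 − 4.287) + 108.6 × (24.9 − 2.7) = 10215.8 + 2410.9 = 12626.7 kip·in = 12626.7/12 = 1052.23 kip·ft.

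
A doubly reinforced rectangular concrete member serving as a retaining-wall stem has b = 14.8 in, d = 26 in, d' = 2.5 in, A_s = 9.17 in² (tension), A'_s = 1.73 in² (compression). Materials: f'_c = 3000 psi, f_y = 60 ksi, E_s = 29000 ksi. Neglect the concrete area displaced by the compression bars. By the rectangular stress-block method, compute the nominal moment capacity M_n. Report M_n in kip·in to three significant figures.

Assume both steels yield.
a = (A_s − A'_s) f_y/(0.85 f'_c b) = (9.17 − 1.73) × 60/(0.85 × 3 × 14.8) = 11.828 in.
c = a/β₁ = 11.828/0.85 = 13.915 in; ε'_s = 0.003(c − d')/c = 0.0025 ≥ ε_y = 0.0021, so the compression steel yields.
M_n = (A_s − A'_s) f_y (d − a/2) + A'_s f_y (d − d') = 446.4 × (26 − 5.914) + 103.8 × (26 − 2.5) = 8966.4 + 2439.3 = 11405.7 kip·in.

M_n ≈ 11400 kip·in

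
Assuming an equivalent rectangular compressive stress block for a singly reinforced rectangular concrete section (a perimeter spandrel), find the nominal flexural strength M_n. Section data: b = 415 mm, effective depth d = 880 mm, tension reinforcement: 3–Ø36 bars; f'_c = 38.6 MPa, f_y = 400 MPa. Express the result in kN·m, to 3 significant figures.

A_s = 3 × 1018 = 3054 mm².
T = A_s f_y = 3054 × 400 = 1221600 N = 1221.6 kN.
From C = T: a = T/(0.85 f'_c b) = 1221600/(0.85 × 38.6 × 415) = 89.72 mm.
M_n = T(d − a/2) = 1221.6 kN × (880 − 44.86) mm = 1020.21 kN·m.

M_n ≈ 1020 kN·m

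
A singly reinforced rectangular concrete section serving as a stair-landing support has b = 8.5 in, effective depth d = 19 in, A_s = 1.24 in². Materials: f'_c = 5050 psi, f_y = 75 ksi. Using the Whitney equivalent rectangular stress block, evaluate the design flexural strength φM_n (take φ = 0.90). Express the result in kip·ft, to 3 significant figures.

T = A_s f_y = 1.24 × 75 = 93 kips.
a = T/(0.85 f'_c b) = 93/(0.85 × 5.05 × 8.5) = 2.549 in.
M_n = T(d − a/2) = 93 × (19 − 1.2745) = 1648.5 kip·in = 1648.5/12 = 137.38 kip·ft.
φM_n = 0.90 × 137.38 = 123.64 kip·ft.

φM_n ≈ 124 kip·ft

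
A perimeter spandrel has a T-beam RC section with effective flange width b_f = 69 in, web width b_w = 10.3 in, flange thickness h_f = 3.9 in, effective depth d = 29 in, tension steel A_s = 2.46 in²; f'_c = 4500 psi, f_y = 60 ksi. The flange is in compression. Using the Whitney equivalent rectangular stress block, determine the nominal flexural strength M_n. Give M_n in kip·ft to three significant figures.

M_n ≈ 353 kip·ft

Tension: T = A_s f_y = 2.46 × 60 = 147.6 kips.
Try a within the flange: a = T/(0.85 f'_c b_f) = 147.6/(0.85 × 4.5 × 69) = 0.559 in.
Since a = 0.559 ≤ h_f = 3.9 in, the stress block lies entirely in the flange; analyse as a rectangular beam of width b_f.
M_n = T(d − a/2) = 147.6 × (29 − 0.2795) = 4239.1 kip·in.
M_n = 4239.1/12 = 353.26 kip·ft.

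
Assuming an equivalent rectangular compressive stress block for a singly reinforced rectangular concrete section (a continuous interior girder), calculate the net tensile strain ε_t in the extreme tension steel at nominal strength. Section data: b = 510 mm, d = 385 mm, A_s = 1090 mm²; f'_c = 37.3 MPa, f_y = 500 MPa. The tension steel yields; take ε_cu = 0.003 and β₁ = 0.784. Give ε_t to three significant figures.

a = A_s f_y/(0.85 f'_c b) = 33.71 mm.
β₁ = 0.784, so c = a/β₁ = 33.71/0.784 = 43.00 mm.
From the linear strain diagram with ε_cu = 0.003: ε_t = 0.003 (d − c)/c = 0.003 × (385 − 43.00)/43.00 = 0.0239.
Since ε_t ≥ 0.005, the section is tension-controlled.

ε_t ≈ 0.0239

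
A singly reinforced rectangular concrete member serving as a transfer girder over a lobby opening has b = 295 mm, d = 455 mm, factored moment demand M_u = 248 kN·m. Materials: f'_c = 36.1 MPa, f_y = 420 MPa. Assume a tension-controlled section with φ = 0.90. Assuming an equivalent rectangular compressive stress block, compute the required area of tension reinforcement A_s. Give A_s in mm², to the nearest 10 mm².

A_s ≈ 1570 mm²

M_n = M_u/φ = 248/0.90 = 275.556 kN·m.
With M_n = 0.85 f'_c a b (d − a/2), solve the quadratic for a:
a = d − √(d² − 2M_n/(0.85 f'_c b)) = 455 − √(455² − 2 × 275.556×10⁶/(0.85 × 36.1 × 295)) = 72.71 mm.
A_s = 0.85 f'_c a b / f_y = 0.85 × 36.1 × 72.71 × 295 / 420 = 1567.1 mm².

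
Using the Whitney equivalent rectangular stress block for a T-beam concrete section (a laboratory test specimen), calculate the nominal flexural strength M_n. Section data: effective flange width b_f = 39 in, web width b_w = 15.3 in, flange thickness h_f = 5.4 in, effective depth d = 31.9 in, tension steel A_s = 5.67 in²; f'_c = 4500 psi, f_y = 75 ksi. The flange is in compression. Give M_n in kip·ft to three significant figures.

Tension: T = A_s f_y = 5.67 × 75 = 425.25 kips.
Try a within the flange: a = T/(0.85 f'_c b_f) = 425.25/(0.85 × 4.5 × 39) = 2.851 in.
Since a = 2.851 ≤ h_f = 5.4 in, the stress block lies entirely in the flange; analyse as a rectangular beam of width b_f.
M_n = T(d − a/2) = 425.25 × (31.9 − 1.4255) = 12959.3 kip·in.
M_n = 12959.3/12 = 1079.94 kip·ft.

M_n ≈ 1080 kip·ft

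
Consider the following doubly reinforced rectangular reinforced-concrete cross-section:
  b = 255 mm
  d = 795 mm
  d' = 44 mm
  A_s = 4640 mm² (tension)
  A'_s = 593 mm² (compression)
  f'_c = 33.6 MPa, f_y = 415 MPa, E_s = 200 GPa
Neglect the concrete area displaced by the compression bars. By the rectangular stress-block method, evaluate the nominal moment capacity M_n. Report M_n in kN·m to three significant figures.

Assume both tension and compression steel yield.
Net tension couple steel: A_s − A'_s = 4047 mm².
a = (A_s − A'_s) f_y / (0.85 f'_c b) = 1679505/(0.85 × 33.6 × 255) = 230.61 mm.
c = a/β₁ = 230.61/0.81 = 284.70 mm; ε'_s = 0.003(c − d')/c = 0.0025 ≥ f_y/E_s = 0.0021, so compression steel does yield.
M_n = (A_s − A'_s) f_y (d − a/2) + A'_s f_y (d − d') = [1679505 × (795 − 115.305) + 246095 × (795 − 44)] × 10⁻⁶ = 1141.55 + 184.82 = 1326.37 kN·m.

M_n ≈ 1330 kN·m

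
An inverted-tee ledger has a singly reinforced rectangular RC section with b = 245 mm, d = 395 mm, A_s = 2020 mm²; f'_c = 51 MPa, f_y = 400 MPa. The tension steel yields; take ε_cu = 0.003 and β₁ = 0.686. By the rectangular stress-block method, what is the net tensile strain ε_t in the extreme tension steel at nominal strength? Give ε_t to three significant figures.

a = A_s f_y/(0.85 f'_c b) = 76.08 mm.
β₁ = 0.686, so c = a/β₁ = 76.08/0.686 = 110.90 mm.
From the linear strain diagram with ε_cu = 0.003: ε_t = 0.003 (d − c)/c = 0.003 × (395 − 110.90)/110.90 = 0.00769.
Since ε_t ≥ 0.005, the section is tension-controlled.

ε_t ≈ 0.00769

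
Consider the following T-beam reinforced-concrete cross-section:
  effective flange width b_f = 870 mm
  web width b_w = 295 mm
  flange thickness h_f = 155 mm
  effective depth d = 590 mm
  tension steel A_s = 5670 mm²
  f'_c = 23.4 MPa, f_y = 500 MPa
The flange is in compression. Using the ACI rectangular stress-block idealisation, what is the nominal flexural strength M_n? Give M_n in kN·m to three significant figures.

M_n ≈ 1440 kN·m

Tension: T = A_s f_y = 5670 × 500 = 2835000 N.
Try a within the flange: a = T/(0.85 f'_c b_f) = 2835000/(0.85 × 23.4 × 870) = 163.83 mm.
a = 163.83 > h_f = 155 mm: the block extends into the web. Split into flange-overhang and web parts.
C_f = 0.85 f'_c (b_f − b_w) h_f = 0.85 × 23.4 × (870 − 295) × 155 = 1772696 N.
Remaining web compression depth: a_w = (T − C_f)/(0.85 f'_c b_w) = (2835000 − 1772696)/(0.85 × 23.4 × 295) = 181.05 mm.
M_n = C_f(d − h_f/2) + (T − C_f)(d − a_w/2) = 1772696 × (590 − 77.5) + 1062304 × (590 − 90.525) = 908.51 + 530.59 = 1439.10 × 10⁶ N·mm.
M_n = 1439.10 kN·m.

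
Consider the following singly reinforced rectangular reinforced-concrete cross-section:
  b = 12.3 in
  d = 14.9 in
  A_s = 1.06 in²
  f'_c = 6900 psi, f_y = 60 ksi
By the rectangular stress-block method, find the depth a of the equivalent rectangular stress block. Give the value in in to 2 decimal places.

T = A_s f_y = 1.06 × 60 = 63.6 kips.
a = T/(0.85 f'_c b) = 63.6/(0.85 × 6.9 × 12.3) = 0.88 in.

a ≈ 0.88 in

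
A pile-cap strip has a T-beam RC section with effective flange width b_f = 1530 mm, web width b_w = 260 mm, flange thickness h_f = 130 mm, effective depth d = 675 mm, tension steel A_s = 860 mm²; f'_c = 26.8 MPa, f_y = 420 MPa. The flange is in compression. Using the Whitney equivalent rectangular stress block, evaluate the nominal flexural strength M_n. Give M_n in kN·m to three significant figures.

Tension: T = A_s f_y = 860 × 420 = 361200 N.
Try a within the flange: a = T/(0.85 f'_c b_f) = 361200/(0.85 × 26.8 × 1530) = 10.36 mm.
Since a = 10.36 ≤ h_f = 130 mm, the stress block lies entirely in the flange; analyse as a rectangular beam of width b_f.
M_n = T(d − a/2) = 361200 × (675 − 5.18) = 241.94 × 10⁶ N·mm.
M_n = 241.94 kN·m.

M_n ≈ 242 kN·m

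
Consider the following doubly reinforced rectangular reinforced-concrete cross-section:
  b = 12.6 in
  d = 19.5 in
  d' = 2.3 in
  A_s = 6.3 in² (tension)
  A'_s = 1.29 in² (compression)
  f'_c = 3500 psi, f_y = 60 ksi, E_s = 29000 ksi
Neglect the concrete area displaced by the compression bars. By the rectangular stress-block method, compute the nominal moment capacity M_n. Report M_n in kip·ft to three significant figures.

Assume both steels yield.
a = (A_s − A'_s) f_y/(0.85 f'_c b) = (6.3 − 1.29) × 60/(0.85 × 3.5 × 12.6) = 8.019 in.
c = a/β₁ = 8.019/0.85 = 9.434 in; ε'_s = 0.003(c − d')/c = 0.0023 ≥ ε_y = 0.0021, so the compression steel yields.
M_n = (A_s − A'_s) f_y (d − a/2) + A'_s f_y (d − d') = 300.6 × (19.5 − 4.0095) + 77.4 × (19.5 − 2.3) = 4656.4 + 1331.3 = 5987.7 kip·in = 5987.7/12 = 498.98 kip·ft.

M_n ≈ 499 kip·ft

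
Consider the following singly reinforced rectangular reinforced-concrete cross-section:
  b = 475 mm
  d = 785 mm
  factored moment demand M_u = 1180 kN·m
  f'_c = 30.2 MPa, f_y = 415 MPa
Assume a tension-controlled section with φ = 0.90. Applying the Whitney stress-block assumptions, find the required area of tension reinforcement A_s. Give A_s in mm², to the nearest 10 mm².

M_n = M_u/φ = 1180/0.90 = 1311.11 kN·m.
With M_n = 0.85 f'_c a b (d − a/2), solve the quadratic for a:
a = d − √(d² − 2M_n/(0.85 f'_c b)) = 785 − √(785² − 2 × 1311.11×10⁶/(0.85 × 30.2 × 475)) = 151.62 mm.
A_s = 0.85 f'_c a b / f_y = 0.85 × 30.2 × 151.62 × 475 / 415 = 4454.8 mm².

A_s ≈ 4450 mm²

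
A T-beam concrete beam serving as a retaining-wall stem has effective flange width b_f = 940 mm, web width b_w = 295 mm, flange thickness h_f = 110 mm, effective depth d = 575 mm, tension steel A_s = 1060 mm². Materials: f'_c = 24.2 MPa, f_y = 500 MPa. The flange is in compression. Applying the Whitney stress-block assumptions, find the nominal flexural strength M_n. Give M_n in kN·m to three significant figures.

M_n ≈ 297 kN·m

Tension: T = A_s f_y = 1060 × 500 = 530000 N.
Try a within the flange: a = T/(0.85 f'_c b_f) = 530000/(0.85 × 24.2 × 940) = 27.41 mm.
Since a = 27.41 ≤ h_f = 110 mm, the stress block lies entirely in the flange; analyse as a rectangular beam of width b_f.
M_n = T(d − a/2) = 530000 × (575 − 13.705) = 297.49 × 10⁶ N·mm.
M_n = 297.49 kN·m.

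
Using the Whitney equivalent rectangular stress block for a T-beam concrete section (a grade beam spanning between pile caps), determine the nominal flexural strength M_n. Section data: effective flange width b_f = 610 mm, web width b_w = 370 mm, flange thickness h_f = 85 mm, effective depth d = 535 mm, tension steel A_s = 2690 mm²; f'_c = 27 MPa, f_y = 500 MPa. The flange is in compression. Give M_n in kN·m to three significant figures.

Tension: T = A_s f_y = 2690 × 500 = 1345000 N.
Try a within the flange: a = T/(0.85 f'_c b_f) = 1345000/(0.85 × 27 × 610) = 96.07 mm.
a = 96.07 > h_f = 85 mm: the block extends into the web. Split into flange-overhang and web parts.
C_f = 0.85 f'_c (b_f − b_w) h_f = 0.85 × 27 × (610 − 370) × 85 = 468180 N.
Remaining web compression depth: a_w = (T − C_f)/(0.85 f'_c b_w) = (1345000 − 468180)/(0.85 × 27 × 370) = 103.26 mm.
M_n = C_f(d − h_f/2) + (T − C_f)(d − a_w/2) = 468180 × (535 − 42.5) + 876820 × (535 − 51.63) = 230.58 + 423.83 = 654.41 × 10⁶ N·mm.
M_n = 654.41 kN·m.

M_n ≈ 654 kN·m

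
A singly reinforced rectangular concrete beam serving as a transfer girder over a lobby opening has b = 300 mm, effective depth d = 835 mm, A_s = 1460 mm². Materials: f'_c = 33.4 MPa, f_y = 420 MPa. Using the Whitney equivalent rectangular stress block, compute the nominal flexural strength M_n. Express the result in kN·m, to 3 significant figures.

M_n ≈ 490 kN·m

T = A_s f_y = 1460 × 420 = 613200 N = 613.2 kN.
From C = T: a = T/(0.85 f'_c b) = 613200/(0.85 × 33.4 × 300) = 72.00 mm.
M_n = T(d − a/2) = 613.2 kN × (835 − 36) mm = 489.95 kN·m.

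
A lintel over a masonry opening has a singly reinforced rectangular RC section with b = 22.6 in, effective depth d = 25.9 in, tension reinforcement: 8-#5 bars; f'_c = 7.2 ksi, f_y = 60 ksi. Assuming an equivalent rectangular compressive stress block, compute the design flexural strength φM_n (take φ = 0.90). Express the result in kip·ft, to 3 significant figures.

A_s = 8 × 0.31 = 2.48 in².
T = A_s f_y = 2.48 × 60 = 148.8 kips.
a = T/(0.85 f'_c b) = 148.8/(0.85 × 7.2 × 22.6) = 1.076 in.
M_n = T(d − a/2) = 148.8 × (25.9 − 0.538) = 3773.9 kip·in = 3773.9/12 = 314.49 kip·ft.
φM_n = 0.90 × 314.49 = 283.04 kip·ft.

φM_n ≈ 283 kip·ft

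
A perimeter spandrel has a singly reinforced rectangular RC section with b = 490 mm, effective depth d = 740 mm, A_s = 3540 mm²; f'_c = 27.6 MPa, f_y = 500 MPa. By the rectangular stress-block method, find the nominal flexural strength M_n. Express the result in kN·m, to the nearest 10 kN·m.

M_n ≈ 1170 kN·m

T = A_s f_y = 3540 × 500 = 1770000 N = 1770 kN.
From C = T: a = T/(0.85 f'_c b) = 1770000/(0.85 × 27.6 × 490) = 153.97 mm.
M_n = T(d − a/2) = 1770 kN × (740 − 76.985) mm = 1173.54 kN·m.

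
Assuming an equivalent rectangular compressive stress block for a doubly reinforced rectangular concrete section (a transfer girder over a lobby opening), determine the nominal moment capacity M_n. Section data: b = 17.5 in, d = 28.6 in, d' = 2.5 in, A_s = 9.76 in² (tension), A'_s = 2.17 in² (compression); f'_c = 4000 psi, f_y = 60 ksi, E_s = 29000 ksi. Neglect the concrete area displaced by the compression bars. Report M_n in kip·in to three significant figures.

Assume both steels yield.
a = (A_s − A'_s) f_y/(0.85 f'_c b) = (9.76 − 2.17) × 60/(0.85 × 4 × 17.5) = 7.654 in.
c = a/β₁ = 7.654/0.85 = 9.005 in; ε'_s = 0.003(c − d')/c = 0.0022 ≥ ε_y = 0.0021, so the compression steel yields.
M_n = (A_s − A'_s) f_y (d − a/2) + A'_s f_y (d − d') = 455.4 × (28.6 − 3.827) + 130.2 × (28.6 − 2.5) = 11281.6 + 3398.2 = 14679.8 kip·in.

M_n ≈ 14700 kip·in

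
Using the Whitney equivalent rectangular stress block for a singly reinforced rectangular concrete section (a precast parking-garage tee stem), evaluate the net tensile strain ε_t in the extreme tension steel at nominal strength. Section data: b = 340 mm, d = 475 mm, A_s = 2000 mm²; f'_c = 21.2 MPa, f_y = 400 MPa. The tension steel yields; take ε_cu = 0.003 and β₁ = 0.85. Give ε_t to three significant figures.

a = A_s f_y/(0.85 f'_c b) = 130.57 mm.
β₁ = 0.85, so c = a/β₁ = 130.57/0.85 = 153.61 mm.
From the linear strain diagram with ε_cu = 0.003: ε_t = 0.003 (d − c)/c = 0.003 × (475 − 153.61)/153.61 = 0.00628.
Since ε_t ≥ 0.005, the section is tension-controlled.

ε_t ≈ 0.00628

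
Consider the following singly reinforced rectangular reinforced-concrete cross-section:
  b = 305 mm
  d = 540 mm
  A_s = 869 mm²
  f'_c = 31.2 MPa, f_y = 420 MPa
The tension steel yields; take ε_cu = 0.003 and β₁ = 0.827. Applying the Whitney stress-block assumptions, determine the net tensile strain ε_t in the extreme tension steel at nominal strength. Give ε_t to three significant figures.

a = A_s f_y/(0.85 f'_c b) = 45.12 mm.
β₁ = 0.827, so c = a/β₁ = 45.12/0.827 = 54.56 mm.
From the linear strain diagram with ε_cu = 0.003: ε_t = 0.003 (d − c)/c = 0.003 × (540 − 54.56)/54.56 = 0.0267.
Since ε_t ≥ 0.005, the section is tension-controlled.

ε_t ≈ 0.0267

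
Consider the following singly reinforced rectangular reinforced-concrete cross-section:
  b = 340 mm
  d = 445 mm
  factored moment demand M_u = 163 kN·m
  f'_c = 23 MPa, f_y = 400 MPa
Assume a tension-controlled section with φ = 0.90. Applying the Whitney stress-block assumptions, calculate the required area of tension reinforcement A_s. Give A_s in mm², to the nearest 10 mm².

A_s ≈ 1100 mm²

M_n = M_u/φ = 163/0.90 = 181.111 kN·m.
With M_n = 0.85 f'_c a b (d − a/2), solve the quadratic for a:
a = d − √(d² − 2M_n/(0.85 f'_c b)) = 445 − √(445² − 2 × 181.111×10⁶/(0.85 × 23 × 340)) = 66.15 mm.
A_s = 0.85 f'_c a b / f_y = 0.85 × 23 × 66.15 × 340 / 400 = 1099.2 mm².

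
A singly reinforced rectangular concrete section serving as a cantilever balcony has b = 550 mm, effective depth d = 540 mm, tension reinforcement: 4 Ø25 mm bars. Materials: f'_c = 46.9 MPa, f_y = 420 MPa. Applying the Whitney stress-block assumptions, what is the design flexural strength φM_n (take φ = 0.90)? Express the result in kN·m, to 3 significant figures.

A_s = 4 × 491 = 1964 mm².
T = A_s f_y = 1964 × 420 = 824880 N = 824.88 kN.
From C = T: a = T/(0.85 f'_c b) = 824880/(0.85 × 46.9 × 550) = 37.62 mm.
M_n = T(d − a/2) = 824.88 kN × (540 − 18.81) mm = 429.92 kN·m.
φM_n = 0.90 × 429.92 = 386.93 kN·m.

φM_n ≈ 387 kN·m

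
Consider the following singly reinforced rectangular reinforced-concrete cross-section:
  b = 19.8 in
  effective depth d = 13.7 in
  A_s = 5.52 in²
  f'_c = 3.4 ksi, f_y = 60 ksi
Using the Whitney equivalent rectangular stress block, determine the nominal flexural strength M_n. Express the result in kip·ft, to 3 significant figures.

T = A_s f_y = 5.52 × 60 = 331.2 kips.
a = T/(0.85 f'_c b) = 331.2/(0.85 × 3.4 × 19.8) = 5.788 in.
M_n = T(d − a/2) = 331.2 × (13.7 − 2.894) = 3578.9 kip·in = 3578.9/12 = 298.24 kip·ft.

M_n ≈ 298 kip·ft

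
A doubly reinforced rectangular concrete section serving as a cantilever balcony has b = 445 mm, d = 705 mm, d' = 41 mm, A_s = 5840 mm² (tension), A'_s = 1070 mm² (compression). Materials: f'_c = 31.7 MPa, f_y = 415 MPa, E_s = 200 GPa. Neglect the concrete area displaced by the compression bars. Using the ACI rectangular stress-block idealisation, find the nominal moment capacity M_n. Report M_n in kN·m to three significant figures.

Assume both tension and compression steel yield.
Net tension couple steel: A_s − A'_s = 4770 mm².
a = (A_s − A'_s) f_y / (0.85 f'_c b) = 1979550/(0.85 × 31.7 × 445) = 165.09 mm.
c = a/β₁ = 165.09/0.824 = 200.35 mm; ε'_s = 0.003(c − d')/c = 0.0024 ≥ f_y/E_s = 0.0021, so compression steel does yield.
M_n = (A_s − A'_s) f_y (d − a/2) + A'_s f_y (d − d') = [1979550 × (705 − 82.545) + 444050 × (705 − 41)] × 10⁻⁶ = 1232.18 + 294.85 = 1527.03 kN·m.

M_n ≈ 1530 kN·m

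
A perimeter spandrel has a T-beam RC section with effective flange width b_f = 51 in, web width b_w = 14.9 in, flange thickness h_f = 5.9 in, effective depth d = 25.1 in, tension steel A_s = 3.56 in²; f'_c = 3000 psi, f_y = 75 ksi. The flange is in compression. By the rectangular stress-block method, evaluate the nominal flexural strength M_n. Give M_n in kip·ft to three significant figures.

Tension: T = A_s f_y = 3.56 × 75 = 267 kips.
Try a within the flange: a = T/(0.85 f'_c b_f) = 267/(0.85 × 3 × 51) = 2.053 in.
Since a = 2.053 ≤ h_f = 5.9 in, the stress block lies entirely in the flange; analyse as a rectangular beam of width b_f.
M_n = T(d − a/2) = 267 × (25.1 − 1.0265) = 6427.6 kip·in.
M_n = 6427.6/12 = 535.63 kip·ft.

M_n ≈ 536 kip·ft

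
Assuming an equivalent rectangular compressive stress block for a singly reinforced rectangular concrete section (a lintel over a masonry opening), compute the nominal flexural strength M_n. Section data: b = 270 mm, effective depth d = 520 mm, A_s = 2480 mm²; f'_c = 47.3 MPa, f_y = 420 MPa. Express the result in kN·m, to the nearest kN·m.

M_n ≈ 492 kN·m

T = A_s f_y = 2480 × 420 = 1041600 N = 1041.6 kN.
From C = T: a = T/(0.85 f'_c b) = 1041600/(0.85 × 47.3 × 270) = 95.95 mm.
M_n = T(d − a/2) = 1041.6 kN × (520 − 47.975) mm = 491.66 kN·m.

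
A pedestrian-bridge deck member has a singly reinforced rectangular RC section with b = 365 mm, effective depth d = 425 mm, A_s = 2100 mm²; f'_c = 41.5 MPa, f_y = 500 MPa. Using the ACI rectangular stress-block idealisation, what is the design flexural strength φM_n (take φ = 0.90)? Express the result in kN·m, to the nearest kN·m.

φM_n ≈ 363 kN·m

T = A_s f_y = 2100 × 500 = 1050000 N = 1050 kN.
From C = T: a = T/(0.85 f'_c b) = 1050000/(0.85 × 41.5 × 365) = 81.55 mm.
M_n = T(d − a/2) = 1050 kN × (425 − 40.775) mm = 403.44 kN·m.
φM_n = 0.90 × 403.44 = 363.10 kN·m.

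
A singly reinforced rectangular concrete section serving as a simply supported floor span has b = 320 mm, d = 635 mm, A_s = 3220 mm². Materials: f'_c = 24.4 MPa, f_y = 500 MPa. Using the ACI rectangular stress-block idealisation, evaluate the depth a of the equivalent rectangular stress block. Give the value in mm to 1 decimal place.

T = A_s f_y = 3220 × 500 = 1610000 N = 1610 kN.
Setting C = 0.85 f'_c a b equal to T: a = 1610000/(0.85 × 24.4 × 320) = 242.6 mm.

a ≈ 242.6 mm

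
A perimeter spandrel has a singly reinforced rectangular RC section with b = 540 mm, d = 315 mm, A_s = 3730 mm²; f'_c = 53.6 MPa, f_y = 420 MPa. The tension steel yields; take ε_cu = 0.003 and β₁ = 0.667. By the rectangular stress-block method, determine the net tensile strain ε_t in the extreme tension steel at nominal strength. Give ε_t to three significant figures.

ε_t ≈ 0.00690

a = A_s f_y/(0.85 f'_c b) = 63.68 mm.
β₁ = 0.667, so c = a/β₁ = 63.68/0.667 = 95.47 mm.
From the linear strain diagram with ε_cu = 0.003: ε_t = 0.003 (d − c)/c = 0.003 × (315 − 95.47)/95.47 = 0.00690.
Since ε_t ≥ 0.005, the section is tension-controlled.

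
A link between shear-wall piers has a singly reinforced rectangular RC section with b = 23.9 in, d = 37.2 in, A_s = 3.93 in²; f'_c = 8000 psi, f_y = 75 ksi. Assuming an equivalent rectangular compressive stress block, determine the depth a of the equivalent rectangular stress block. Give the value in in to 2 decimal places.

a ≈ 1.81 in

T = A_s f_y = 3.93 × 75 = 294.75 kips.
a = T/(0.85 f'_c b) = 294.75/(0.85 × 8 × 23.9) = 1.81 in.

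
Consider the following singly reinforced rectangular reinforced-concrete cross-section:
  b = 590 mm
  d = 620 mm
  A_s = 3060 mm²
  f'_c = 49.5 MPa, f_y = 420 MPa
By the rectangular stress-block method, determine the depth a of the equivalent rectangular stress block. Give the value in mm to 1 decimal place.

a ≈ 51.8 mm

T = A_s f_y = 3060 × 420 = 1285200 N = 1285.2 kN.
Setting C = 0.85 f'_c a b equal to T: a = 1285200/(0.85 × 49.5 × 590) = 51.8 mm.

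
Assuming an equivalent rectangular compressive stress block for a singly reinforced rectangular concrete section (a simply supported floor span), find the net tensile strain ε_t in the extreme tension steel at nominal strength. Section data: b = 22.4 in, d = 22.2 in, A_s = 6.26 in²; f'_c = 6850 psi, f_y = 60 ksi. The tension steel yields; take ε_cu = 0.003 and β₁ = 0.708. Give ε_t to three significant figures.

ε_t ≈ 0.0134

a = A_s f_y/(0.85 f'_c b) = 2.880 in.
β₁ = 0.708, so c = a/β₁ = 2.880/0.708 = 4.068 in.
From the linear strain diagram with ε_cu = 0.003: ε_t = 0.003 (d − c)/c = 0.003 × (22.2 − 4.068)/4.068 = 0.0134.
Since ε_t ≥ 0.005, the section is tension-controlled.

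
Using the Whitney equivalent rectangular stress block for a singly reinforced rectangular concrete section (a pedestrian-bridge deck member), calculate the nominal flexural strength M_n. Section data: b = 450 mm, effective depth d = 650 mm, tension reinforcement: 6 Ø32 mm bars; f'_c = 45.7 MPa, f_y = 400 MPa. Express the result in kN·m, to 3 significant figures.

M_n ≈ 1150 kN·m

A_s = 6 × 804 = 4824 mm².
T = A_s f_y = 4824 × 400 = 1929600 N = 1929.6 kN.
From C = T: a = T/(0.85 f'_c b) = 1929600/(0.85 × 45.7 × 450) = 110.39 mm.
M_n = T(d − a/2) = 1929.6 kN × (650 − 55.195) mm = 1147.74 kN·m.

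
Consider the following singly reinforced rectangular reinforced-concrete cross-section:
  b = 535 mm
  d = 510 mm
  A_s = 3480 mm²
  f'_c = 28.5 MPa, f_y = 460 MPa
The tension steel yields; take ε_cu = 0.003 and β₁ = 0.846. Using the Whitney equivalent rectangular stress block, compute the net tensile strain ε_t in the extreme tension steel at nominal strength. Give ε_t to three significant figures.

a = A_s f_y/(0.85 f'_c b) = 123.51 mm.
β₁ = 0.846, so c = a/β₁ = 123.51/0.846 = 145.99 mm.
From the linear strain diagram with ε_cu = 0.003: ε_t = 0.003 (d − c)/c = 0.003 × (510 − 145.99)/145.99 = 0.00748.
Since ε_t ≥ 0.005, the section is tension-controlled.

ε_t ≈ 0.00748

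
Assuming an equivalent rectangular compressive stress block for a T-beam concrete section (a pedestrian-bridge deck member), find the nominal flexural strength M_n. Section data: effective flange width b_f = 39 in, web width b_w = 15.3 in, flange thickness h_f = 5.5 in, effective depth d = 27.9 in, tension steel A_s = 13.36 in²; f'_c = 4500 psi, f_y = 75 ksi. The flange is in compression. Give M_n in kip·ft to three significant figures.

M_n ≈ 2030 kip·ft

Tension: T = A_s f_y = 13.36 × 75 = 1002 kips.
Try a within the flange: a = T/(0.85 f'_c b_f) = 1002/(0.85 × 4.5 × 39) = 6.717 in.
a = 6.717 > h_f = 5.5 in: the block extends into the web. Split into flange-overhang and web parts.
C_f = 0.85 f'_c (b_f − b_w) h_f = 0.85 × 4.5 × (39 − 15.3) × 5.5 = 498.6 kips.
Remaining web compression depth: a_w = (T − C_f)/(0.85 f'_c b_w) = (1002 − 498.6)/(0.85 × 4.5 × 15.3) = 8.602 in.
M_n = C_f(d − h_f/2) + (T − C_f)(d − a_w/2) = 498.6 × (27.9 − 2.75) + 503.4 × (27.9 − 4.301) = 12539.8 + 11879.7 = 24419.5 kip·in.
M_n = 24419.5/12 = 2034.96 kip·ft.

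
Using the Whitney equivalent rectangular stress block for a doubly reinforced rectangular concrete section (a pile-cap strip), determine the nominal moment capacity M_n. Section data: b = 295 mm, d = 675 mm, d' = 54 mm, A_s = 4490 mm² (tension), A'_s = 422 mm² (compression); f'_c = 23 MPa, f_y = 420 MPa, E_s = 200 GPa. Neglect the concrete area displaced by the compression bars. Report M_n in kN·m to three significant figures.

Assume both tension and compression steel yield.
Net tension couple steel: A_s − A'_s = 4068 mm².
a = (A_s − A'_s) f_y / (0.85 f'_c b) = 1708560/(0.85 × 23 × 295) = 296.25 mm.
c = a/β₁ = 296.25/0.85 = 348.53 mm; ε'_s = 0.003(c − d')/c = 0.0025 ≥ f_y/E_s = 0.0021, so compression steel does yield.
M_n = (A_s − A'_s) f_y (d − a/2) + A'_s f_y (d − d') = [1708560 × (675 − 148.125) + 177240 × (675 − 54)] × 10⁻⁶ = 900.20 + 110.07 = 1010.27 kN·m.

M_n ≈ 1010 kN·m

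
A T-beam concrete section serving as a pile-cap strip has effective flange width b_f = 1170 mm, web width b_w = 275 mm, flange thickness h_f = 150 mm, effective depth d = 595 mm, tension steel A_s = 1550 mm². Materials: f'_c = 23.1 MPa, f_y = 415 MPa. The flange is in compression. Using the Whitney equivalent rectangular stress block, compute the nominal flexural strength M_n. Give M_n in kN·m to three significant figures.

Tension: T = A_s f_y = 1550 × 415 = 643250 N.
Try a within the flange: a = T/(0.85 f'_c b_f) = 643250/(0.85 × 23.1 × 1170) = 28.00 mm.
Since a = 28.00 ≤ h_f = 150 mm, the stress block lies entirely in the flange; analyse as a rectangular beam of width b_f.
M_n = T(d − a/2) = 643250 × (595 − 14) = 373.73 × 10⁶ N·mm.
M_n = 373.73 kN·m.

M_n ≈ 374 kN·m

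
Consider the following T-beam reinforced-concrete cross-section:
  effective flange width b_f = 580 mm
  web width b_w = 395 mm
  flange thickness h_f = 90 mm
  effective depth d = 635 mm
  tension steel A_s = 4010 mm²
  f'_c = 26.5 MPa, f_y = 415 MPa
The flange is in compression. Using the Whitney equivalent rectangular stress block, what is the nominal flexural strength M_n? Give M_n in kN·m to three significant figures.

Tension: T = A_s f_y = 4010 × 415 = 1664150 N.
Try a within the flange: a = T/(0.85 f'_c b_f) = 1664150/(0.85 × 26.5 × 580) = 127.38 mm.
a = 127.38 > h_f = 90 mm: the block extends into the web. Split into flange-overhang and web parts.
C_f = 0.85 f'_c (b_f − b_w) h_f = 0.85 × 26.5 × (580 − 395) × 90 = 375041 N.
Remaining web compression depth: a_w = (T − C_f)/(0.85 f'_c b_w) = (1664150 − 375041)/(0.85 × 26.5 × 395) = 144.89 mm.
M_n = C_f(d − h_f/2) + (T − C_f)(d − a_w/2) = 375041 × (635 − 45) + 1289109 × (635 − 72.445) = 221.27 + 725.19 = 946.46 × 10⁶ N·mm.
M_n = 946.46 kN·m.

M_n ≈ 946 kN·m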